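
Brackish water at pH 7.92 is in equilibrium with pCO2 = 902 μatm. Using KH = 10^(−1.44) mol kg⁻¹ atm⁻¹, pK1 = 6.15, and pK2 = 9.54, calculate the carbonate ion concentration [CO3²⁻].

[CO2*] = KH · pCO2 = 10^(−1.44) × 902×10^-6 = 3.275×10^-5 mol/kg
α₀ = 1/(1 + K1/[H⁺] + K1K2/[H⁺]²) = 1/(1 + 10^+1.77 + 10^+0.15) = 0.01631
DIC = [CO2*]/α₀ = 3.275×10^-5 / 0.01631 = 2.007 mmol/kg
[CO3²⁻] = α₂·DIC; α₂ = 0.02304, so [CO3²⁻] = 0.02304 × 2.007 = 0.0463 mmol/kg

[CO3²⁻] = 0.0463 mmol/kg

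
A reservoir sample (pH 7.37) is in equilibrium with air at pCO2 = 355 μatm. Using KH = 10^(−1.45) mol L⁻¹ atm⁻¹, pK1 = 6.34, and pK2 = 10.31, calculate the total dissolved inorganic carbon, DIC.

DIC = 0.148 mmol/L

[CO2*] = KH · pCO2 = 10^(−1.45) × 355×10^-6 = 1.260×10^-5 mol/L
α₀ = 1/(1 + K1/[H⁺] + K1K2/[H⁺]²) = 1/(1 + 10^+1.03 + 10^-1.91) = 0.08527
DIC = [CO2*]/α₀ = 1.260×10^-5 / 0.08527 = 0.148 mmol/L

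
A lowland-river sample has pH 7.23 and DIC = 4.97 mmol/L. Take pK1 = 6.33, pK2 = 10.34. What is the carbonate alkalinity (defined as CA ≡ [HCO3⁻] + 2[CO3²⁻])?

CA = [HCO3⁻] + 2[CO3²⁻] = (α₁ + 2α₂)·DIC
At pH 7.23: [H⁺]/K1 = 10^-0.90 = 0.12589, K2/[H⁺] = 10^-3.11 = 0.00077625
α₁ = 1/(1 + 0.12589 + 0.00077625) = 1/1.1267 = 0.8876; α₂ = α₁·K2/[H⁺] = 0.0006890
α₁ + 2α₂ = 0.8890
CA = 0.8890 × 4.97 = 4.42 mmol/L

CA = 4.42 mmol/L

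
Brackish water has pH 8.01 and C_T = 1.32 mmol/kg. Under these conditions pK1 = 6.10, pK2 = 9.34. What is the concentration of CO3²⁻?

α₂ = 1 / (1 + [H⁺]/K2 + [H⁺]²/(K1K2)) = 1 / (1 + 10^+1.33 + 10^-0.58)
   = 1 / (1 + 21.380 + 0.26303) = 1/22.643 = 0.04416
[CO3²⁻] = α₂ × DIC = 0.04416 × 1.32 = 0.0583 mmol/kg

[CO3²⁻] = 0.0583 mmol/kg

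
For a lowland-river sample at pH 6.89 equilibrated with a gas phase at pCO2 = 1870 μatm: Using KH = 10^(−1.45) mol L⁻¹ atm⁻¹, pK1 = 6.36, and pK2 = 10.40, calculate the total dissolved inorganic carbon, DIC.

[CO2*] = KH · pCO2 = 10^(−1.45) × 1870×10^-6 = 6.635×10^-5 mol/L
α₀ = 1/(1 + K1/[H⁺] + K1K2/[H⁺]²) = 1/(1 + 10^+0.53 + 10^-2.98) = 0.2278
DIC = [CO2*]/α₀ = 6.635×10^-5 / 0.2278 = 0.291 mmol/L

DIC = 0.291 mmol/L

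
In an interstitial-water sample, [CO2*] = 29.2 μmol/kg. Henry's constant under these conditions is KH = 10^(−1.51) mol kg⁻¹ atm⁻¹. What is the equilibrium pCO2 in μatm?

pCO2 = 945 μatm

KH = 10^(−1.51) = 3.090×10^-2 mol kg⁻¹ atm⁻¹
pCO2 = [CO2*]/KH = 29.2×10^-6 / 3.090×10^-2 = 9.45×10^-4 atm = 945 μatm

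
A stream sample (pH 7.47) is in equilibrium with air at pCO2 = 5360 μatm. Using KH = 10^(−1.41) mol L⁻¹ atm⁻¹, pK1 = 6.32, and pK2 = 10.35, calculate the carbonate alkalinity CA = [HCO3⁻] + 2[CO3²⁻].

CA = 2.95 mmol/L

[CO2*] = KH · pCO2 = 10^(−1.41) × 5360×10^-6 = 2.085×10^-4 mol/L
α₀ = 1/(1 + K1/[H⁺] + K1K2/[H⁺]²) = 1/(1 + 10^+1.15 + 10^-1.73) = 0.06603
DIC = [CO2*]/α₀ = 2.085×10^-4 / 0.06603 = 3.158 mmol/L
CA = (α₁ + 2α₂)·DIC = (0.9327 + 2×0.001230) × 3.158 = 2.95 mmol/L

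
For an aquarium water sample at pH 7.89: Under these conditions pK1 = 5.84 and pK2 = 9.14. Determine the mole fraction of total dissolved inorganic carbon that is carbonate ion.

α₂ = 0.0528

α₂ = 1 / (1 + [H⁺]/K2 + [H⁺]²/(K1K2)) = 1 / (1 + 10^+1.25 + 10^-0.80)
   = 1 / (1 + 17.783 + 0.15849) = 1/18.941 = 0.05279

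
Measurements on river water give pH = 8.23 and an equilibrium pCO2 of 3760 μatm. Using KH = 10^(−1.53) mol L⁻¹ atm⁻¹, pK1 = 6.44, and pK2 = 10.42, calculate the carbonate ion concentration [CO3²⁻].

[CO2*] = KH · pCO2 = 10^(−1.53) × 3760×10^-6 = 1.110×10^-4 mol/L
α₀ = 1/(1 + K1/[H⁺] + K1K2/[H⁺]²) = 1/(1 + 10^+1.79 + 10^-0.40) = 0.01586
DIC = [CO2*]/α₀ = 1.110×10^-4 / 0.01586 = 6.997 mmol/L
[CO3²⁻] = α₂·DIC; α₂ = 0.006313, so [CO3²⁻] = 0.006313 × 6.997 = 0.0442 mmol/L

[CO3²⁻] = 0.0442 mmol/L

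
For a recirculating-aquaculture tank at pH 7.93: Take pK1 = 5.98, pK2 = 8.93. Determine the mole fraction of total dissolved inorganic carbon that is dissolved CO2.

α₀ = 1 / (1 + K1/[H⁺] + K1K2/[H⁺]²) = 1 / (1 + 10^+1.95 + 10^+0.95)
   = 1 / (1 + 89.125 + 8.9125) = 1/99.038 = 0.01010

α₀ = 0.0101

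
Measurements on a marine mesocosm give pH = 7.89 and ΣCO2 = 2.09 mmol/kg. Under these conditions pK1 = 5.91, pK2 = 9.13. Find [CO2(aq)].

α₀ = 1 / (1 + K1/[H⁺] + K1K2/[H⁺]²) = 1 / (1 + 10^+1.98 + 10^+0.74)
   = 1 / (1 + 95.499 + 5.4954) = 1/101.99 = 0.009804
[CO2*] = α₀ × DIC = 0.009804 × 2.09 = 0.0205 mmol/kg

[CO2*] = 0.0205 mmol/kg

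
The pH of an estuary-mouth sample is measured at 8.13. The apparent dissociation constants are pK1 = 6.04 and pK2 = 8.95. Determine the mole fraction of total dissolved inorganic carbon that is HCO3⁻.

α₁ = 1 / (1 + [H⁺]/K1 + K2/[H⁺]) = 1 / (1 + 10^-2.09 + 10^-0.82)
   = 1 / (1 + 0.0081283 + 0.15136) = 1/1.1595 = 0.8625

α₁ = 0.862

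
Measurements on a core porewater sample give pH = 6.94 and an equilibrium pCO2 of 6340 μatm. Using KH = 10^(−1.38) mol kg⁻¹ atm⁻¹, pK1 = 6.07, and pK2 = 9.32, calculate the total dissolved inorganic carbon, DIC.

[CO2*] = KH · pCO2 = 10^(−1.38) × 6340×10^-6 = 2.643×10^-4 mol/kg
α₀ = 1/(1 + K1/[H⁺] + K1K2/[H⁺]²) = 1/(1 + 10^+0.87 + 10^-1.51) = 0.1184
DIC = [CO2*]/α₀ = 2.643×10^-4 / 0.1184 = 2.23 mmol/kg

DIC = 2.23 mmol/kg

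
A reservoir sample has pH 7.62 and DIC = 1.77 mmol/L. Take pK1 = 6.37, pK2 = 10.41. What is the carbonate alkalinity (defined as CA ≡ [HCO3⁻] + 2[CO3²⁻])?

CA = 1.68 mmol/L

CA = [HCO3⁻] + 2[CO3²⁻] = (α₁ + 2α₂)·DIC
At pH 7.62: [H⁺]/K1 = 10^-1.25 = 0.056234, K2/[H⁺] = 10^-2.79 = 0.0016218
α₁ = 1/(1 + 0.056234 + 0.0016218) = 1/1.0579 = 0.9453; α₂ = α₁·K2/[H⁺] = 0.001533
α₁ + 2α₂ = 0.9484
CA = 0.9484 × 1.77 = 1.68 mmol/L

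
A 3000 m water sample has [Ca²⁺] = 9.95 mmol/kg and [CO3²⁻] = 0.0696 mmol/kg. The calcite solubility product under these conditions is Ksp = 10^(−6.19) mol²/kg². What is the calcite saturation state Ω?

Ksp = 10^(−6.19) = 6.457×10^-7
Ω = [Ca²⁺][CO3²⁻]/Ksp = (9.95×10^-3)(0.0696×10^-3) / 6.457×10^-7 = 1.07

Ω = 1.07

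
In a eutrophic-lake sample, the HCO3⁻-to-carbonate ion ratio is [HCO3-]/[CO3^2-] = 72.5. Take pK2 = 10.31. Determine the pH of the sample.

pH = 8.45

From K2 = [H⁺][CO3^2-]/[HCO3-]:  pH = pK2 − log₁₀([HCO3-]/[CO3^2-])
log₁₀(72.5) = +1.860
pH = 10.31 − (+1.860) = 8.45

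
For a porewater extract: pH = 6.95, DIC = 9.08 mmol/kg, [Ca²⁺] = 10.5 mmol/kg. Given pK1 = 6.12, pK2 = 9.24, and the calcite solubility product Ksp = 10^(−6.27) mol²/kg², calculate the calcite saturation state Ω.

α₂ = 1 / (1 + [H⁺]/K2 + [H⁺]²/(K1K2)) = 1 / (1 + 10^+2.29 + 10^+1.46)
   = 1 / (1 + 194.98 + 28.840) = 1/224.82 = 0.004448
[CO3²⁻] = α₂ × DIC = 0.004448 × 9.08 = 0.04039 mmol/kg
Ksp = 10^(−6.27) = 5.370×10^-7
Ω = [Ca²⁺][CO3²⁻]/Ksp = (10.5×10^-3)(4.039×10^-5) / 5.370×10^-7 = 0.790

Ω = 0.790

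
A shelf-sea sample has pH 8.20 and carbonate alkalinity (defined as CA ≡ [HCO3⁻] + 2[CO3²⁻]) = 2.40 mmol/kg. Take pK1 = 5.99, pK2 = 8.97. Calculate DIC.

CA = [HCO3⁻] + 2[CO3²⁻] = (α₁ + 2α₂)·DIC
At pH 8.20: [H⁺]/K1 = 10^-2.21 = 0.0061660, K2/[H⁺] = 10^-0.77 = 0.16982
α₁ = 1/(1 + 0.0061660 + 0.16982) = 1/1.1760 = 0.8503; α₂ = α₁·K2/[H⁺] = 0.1444
α₁ + 2α₂ = 1.1392
DIC = CA / (α₁ + 2α₂) = 2.40 / 1.1392 = 2.11 mmol/kg

DIC = 2.11 mmol/kg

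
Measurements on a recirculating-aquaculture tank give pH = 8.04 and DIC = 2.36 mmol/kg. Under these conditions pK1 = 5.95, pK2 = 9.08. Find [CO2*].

[CO2*] = 17.4 μmol/kg

α₀ = 1 / (1 + K1/[H⁺] + K1K2/[H⁺]²) = 1 / (1 + 10^+2.09 + 10^+1.05)
   = 1 / (1 + 123.03 + 11.220) = 1/135.25 = 0.007394
[CO2*] = α₀ × DIC = 0.007394 × 2.36 = 0.0174 mmol/kg = 17.4 μmol/kg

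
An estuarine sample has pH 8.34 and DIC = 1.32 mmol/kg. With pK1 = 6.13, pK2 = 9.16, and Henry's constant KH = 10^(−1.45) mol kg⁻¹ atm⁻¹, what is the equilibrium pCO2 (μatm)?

pCO2 = 198 μatm

α₀ = 1 / (1 + K1/[H⁺] + K1K2/[H⁺]²) = 1 / (1 + 10^+2.21 + 10^+1.39)
   = 1 / (1 + 162.18 + 24.547) = 1/187.73 = 0.005327
[CO2*] = α₀ × DIC = 0.005327 × 1.32 = 0.007031 mmol/kg = 7.031 μmol/kg
pCO2 = [CO2*]/KH = 7.031×10^-6 / 3.548×10^-2 = 198 μatm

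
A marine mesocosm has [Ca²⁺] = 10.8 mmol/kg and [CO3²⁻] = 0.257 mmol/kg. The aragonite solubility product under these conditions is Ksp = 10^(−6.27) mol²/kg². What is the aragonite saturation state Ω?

Ksp = 10^(−6.27) = 5.370×10^-7
Ω = [Ca²⁺][CO3²⁻]/Ksp = (10.8×10^-3)(0.257×10^-3) / 5.370×10^-7 = 5.17

Ω = 5.17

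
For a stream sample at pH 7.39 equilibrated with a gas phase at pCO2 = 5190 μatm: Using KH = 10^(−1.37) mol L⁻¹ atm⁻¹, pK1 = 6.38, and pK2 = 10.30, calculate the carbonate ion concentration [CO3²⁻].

[CO3²⁻] = 2.79 μmol/L

[CO2*] = KH · pCO2 = 10^(−1.37) × 5190×10^-6 = 2.214×10^-4 mol/L
α₀ = 1/(1 + K1/[H⁺] + K1K2/[H⁺]²) = 1/(1 + 10^+1.01 + 10^-1.90) = 0.08892
DIC = [CO2*]/α₀ = 2.214×10^-4 / 0.08892 = 2.490 mmol/L
[CO3²⁻] = α₂·DIC; α₂ = 0.001119, so [CO3²⁻] = 0.001119 × 2.490 = 0.00279 mmol/L = 2.79 μmol/L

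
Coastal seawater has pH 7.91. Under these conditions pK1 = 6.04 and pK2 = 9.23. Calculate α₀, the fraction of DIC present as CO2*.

α₀ = 0.0127

α₀ = 1 / (1 + K1/[H⁺] + K1K2/[H⁺]²) = 1 / (1 + 10^+1.87 + 10^+0.55)
   = 1 / (1 + 74.131 + 3.5481) = 1/78.679 = 0.01271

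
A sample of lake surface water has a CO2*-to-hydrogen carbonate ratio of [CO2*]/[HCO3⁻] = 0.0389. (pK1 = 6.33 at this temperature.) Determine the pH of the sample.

From K1 = [H⁺][HCO3⁻]/[CO2*]:  pH = pK1 − log₁₀([CO2*]/[HCO3⁻])
log₁₀(0.0389) = -1.410
pH = 6.33 − (-1.410) = 7.74

pH = 7.74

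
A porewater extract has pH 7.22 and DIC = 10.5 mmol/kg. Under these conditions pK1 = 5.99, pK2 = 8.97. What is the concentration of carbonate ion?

α₂ = 1 / (1 + [H⁺]/K2 + [H⁺]²/(K1K2)) = 1 / (1 + 10^+1.75 + 10^+0.52)
   = 1 / (1 + 56.234 + 3.3113) = 1/60.545 = 0.01652
[CO3²⁻] = α₂ × DIC = 0.01652 × 10.5 = 0.173 mmol/kg

[CO3²⁻] = 0.173 mmol/kg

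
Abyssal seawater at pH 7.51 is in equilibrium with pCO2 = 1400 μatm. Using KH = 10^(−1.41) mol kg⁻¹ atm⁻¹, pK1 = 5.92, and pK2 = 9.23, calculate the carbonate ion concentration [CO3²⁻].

[CO2*] = KH · pCO2 = 10^(−1.41) × 1400×10^-6 = 5.447×10^-5 mol/kg
α₀ = 1/(1 + K1/[H⁺] + K1K2/[H⁺]²) = 1/(1 + 10^+1.59 + 10^-0.13) = 0.02460
DIC = [CO2*]/α₀ = 5.447×10^-5 / 0.02460 = 2.214 mmol/kg
[CO3²⁻] = α₂·DIC; α₂ = 0.01824, so [CO3²⁻] = 0.01824 × 2.214 = 0.0404 mmol/kg

[CO3²⁻] = 0.0404 mmol/kg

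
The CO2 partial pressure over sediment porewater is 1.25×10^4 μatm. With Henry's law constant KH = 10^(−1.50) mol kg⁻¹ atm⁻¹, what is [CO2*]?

[CO2*] = 395 μmol/kg

KH = 10^(−1.50) = 3.162×10^-2 mol kg⁻¹ atm⁻¹
[CO2*] = KH · pCO2 = 3.162×10^-2 × 1.25×10^4×10^-6 atm = 3.95×10^-4 mol/kg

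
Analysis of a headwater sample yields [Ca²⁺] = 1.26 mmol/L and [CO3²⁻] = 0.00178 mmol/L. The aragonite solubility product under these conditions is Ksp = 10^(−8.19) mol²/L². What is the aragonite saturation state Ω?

Ω = 0.347

Ksp = 10^(−8.19) = 6.457×10^-9
Ω = [Ca²⁺][CO3²⁻]/Ksp = (1.26×10^-3)(0.00178×10^-3) / 6.457×10^-9 = 0.347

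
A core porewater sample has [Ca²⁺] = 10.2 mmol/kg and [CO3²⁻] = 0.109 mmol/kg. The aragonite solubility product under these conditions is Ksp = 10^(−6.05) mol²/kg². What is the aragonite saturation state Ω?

Ω = 1.25

Ksp = 10^(−6.05) = 8.913×10^-7
Ω = [Ca²⁺][CO3²⁻]/Ksp = (10.2×10^-3)(0.109×10^-3) / 8.913×10^-7 = 1.25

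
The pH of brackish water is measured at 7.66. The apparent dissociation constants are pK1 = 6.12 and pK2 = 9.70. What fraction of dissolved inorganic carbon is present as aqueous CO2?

α₀ = 1 / (1 + K1/[H⁺] + K1K2/[H⁺]²) = 1 / (1 + 10^+1.54 + 10^-0.50)
   = 1 / (1 + 34.674 + 0.31623) = 1/35.990 = 0.02779

α₀ = 0.0278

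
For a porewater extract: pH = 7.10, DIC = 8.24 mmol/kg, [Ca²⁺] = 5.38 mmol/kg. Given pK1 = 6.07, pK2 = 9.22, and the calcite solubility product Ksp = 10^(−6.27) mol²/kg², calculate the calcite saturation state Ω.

Ω = 0.569

α₂ = 1 / (1 + [H⁺]/K2 + [H⁺]²/(K1K2)) = 1 / (1 + 10^+2.12 + 10^+1.09)
   = 1 / (1 + 131.83 + 12.303) = 1/145.13 = 0.006890
[CO3²⁻] = α₂ × DIC = 0.006890 × 8.24 = 0.05678 mmol/kg
Ksp = 10^(−6.27) = 5.370×10^-7
Ω = [Ca²⁺][CO3²⁻]/Ksp = (5.38×10^-3)(5.678×10^-5) / 5.370×10^-7 = 0.569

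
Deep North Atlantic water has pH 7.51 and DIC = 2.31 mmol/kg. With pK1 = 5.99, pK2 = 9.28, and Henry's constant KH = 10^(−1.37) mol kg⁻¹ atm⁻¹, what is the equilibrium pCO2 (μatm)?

pCO2 = 1560 μatm

α₀ = 1 / (1 + K1/[H⁺] + K1K2/[H⁺]²) = 1 / (1 + 10^+1.52 + 10^-0.25)
   = 1 / (1 + 33.113 + 0.56234) = 1/34.675 = 0.02884
[CO2*] = α₀ × DIC = 0.02884 × 2.31 = 0.06662 mmol/kg
pCO2 = [CO2*]/KH = 6.662×10^-5 / 4.266×10^-2 = 1560 μatm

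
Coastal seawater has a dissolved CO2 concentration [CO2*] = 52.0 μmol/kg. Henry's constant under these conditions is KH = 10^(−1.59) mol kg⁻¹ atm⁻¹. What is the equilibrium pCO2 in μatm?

pCO2 = 2020 μatm

KH = 10^(−1.59) = 2.570×10^-2 mol kg⁻¹ atm⁻¹
pCO2 = [CO2*]/KH = 52.0×10^-6 / 2.570×10^-2 = 2.02×10^-3 atm = 2020 μatm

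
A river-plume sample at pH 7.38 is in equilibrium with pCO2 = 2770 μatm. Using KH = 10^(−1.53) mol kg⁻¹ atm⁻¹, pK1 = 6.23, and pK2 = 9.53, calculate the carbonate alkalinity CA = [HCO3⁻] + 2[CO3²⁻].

CA = 1.17 mmol/kg

[CO2*] = KH · pCO2 = 10^(−1.53) × 2770×10^-6 = 8.175×10^-5 mol/kg
α₀ = 1/(1 + K1/[H⁺] + K1K2/[H⁺]²) = 1/(1 + 10^+1.15 + 10^-1.00) = 0.06568
DIC = [CO2*]/α₀ = 8.175×10^-5 / 0.06568 = 1.245 mmol/kg
CA = (α₁ + 2α₂)·DIC = (0.9278 + 2×0.006568) × 1.245 = 1.17 mmol/kg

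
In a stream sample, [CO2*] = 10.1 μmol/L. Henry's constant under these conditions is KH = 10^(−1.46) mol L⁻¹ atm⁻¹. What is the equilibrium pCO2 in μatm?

KH = 10^(−1.46) = 3.467×10^-2 mol L⁻¹ atm⁻¹
pCO2 = [CO2*]/KH = 10.1×10^-6 / 3.467×10^-2 = 2.91×10^-4 atm = 291 μatm

pCO2 = 291 μatm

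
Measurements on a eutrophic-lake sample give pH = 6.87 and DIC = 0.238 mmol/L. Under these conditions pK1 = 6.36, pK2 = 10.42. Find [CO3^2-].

[CO3²⁻] = 0.0512 μmol/L

α₂ = 1 / (1 + [H⁺]/K2 + [H⁺]²/(K1K2)) = 1 / (1 + 10^+3.55 + 10^+3.04)
   = 1 / (1 + 3548.1 + 1096.5) = 1/4645.6 = 0.0002153
[CO3²⁻] = α₂ × DIC = 0.0002153 × 0.238 = 5.12×10^-5 mmol/L = 0.0512 μmol/L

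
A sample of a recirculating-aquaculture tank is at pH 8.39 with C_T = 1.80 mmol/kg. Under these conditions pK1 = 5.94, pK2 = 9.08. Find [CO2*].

[CO2*] = 5.29 μmol/kg

α₀ = 1 / (1 + K1/[H⁺] + K1K2/[H⁺]²) = 1 / (1 + 10^+2.45 + 10^+1.76)
   = 1 / (1 + 281.84 + 57.544) = 1/340.38 = 0.002938
[CO2*] = α₀ × DIC = 0.002938 × 1.80 = 0.00529 mmol/kg = 5.29 μmol/kg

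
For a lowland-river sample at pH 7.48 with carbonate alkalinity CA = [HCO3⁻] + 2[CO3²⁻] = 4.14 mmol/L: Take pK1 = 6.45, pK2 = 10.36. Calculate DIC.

DIC = 4.52 mmol/L

CA = [HCO3⁻] + 2[CO3²⁻] = (α₁ + 2α₂)·DIC
At pH 7.48: [H⁺]/K1 = 10^-1.03 = 0.093325, K2/[H⁺] = 10^-2.88 = 0.0013183
α₁ = 1/(1 + 0.093325 + 0.0013183) = 1/1.0946 = 0.9135; α₂ = α₁·K2/[H⁺] = 0.001204
α₁ + 2α₂ = 0.9159
DIC = CA / (α₁ + 2α₂) = 4.14 / 0.9159 = 4.52 mmol/L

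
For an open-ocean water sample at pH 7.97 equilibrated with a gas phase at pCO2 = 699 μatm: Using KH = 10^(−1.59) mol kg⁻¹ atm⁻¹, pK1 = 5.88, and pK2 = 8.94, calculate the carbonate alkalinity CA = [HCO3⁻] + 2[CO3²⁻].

[CO2*] = KH · pCO2 = 10^(−1.59) × 699×10^-6 = 1.797×10^-5 mol/kg
α₀ = 1/(1 + K1/[H⁺] + K1K2/[H⁺]²) = 1/(1 + 10^+2.09 + 10^+1.12) = 0.007288
DIC = [CO2*]/α₀ = 1.797×10^-5 / 0.007288 = 2.465 mmol/kg
CA = (α₁ + 2α₂)·DIC = (0.8966 + 2×0.09608) × 2.465 = 2.68 mmol/kg

CA = 2.68 mmol/kg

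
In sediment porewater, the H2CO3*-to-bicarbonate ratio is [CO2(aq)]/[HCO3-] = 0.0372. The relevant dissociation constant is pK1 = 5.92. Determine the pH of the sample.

pH = 7.35

From K1 = [H⁺][HCO3-]/[CO2(aq)]:  pH = pK1 − log₁₀([CO2(aq)]/[HCO3-])
log₁₀(0.0372) = -1.429
pH = 5.92 − (-1.429) = 7.35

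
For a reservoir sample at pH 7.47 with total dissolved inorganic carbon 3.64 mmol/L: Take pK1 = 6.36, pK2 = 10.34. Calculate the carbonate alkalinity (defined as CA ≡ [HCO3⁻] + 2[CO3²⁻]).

CA = [HCO3⁻] + 2[CO3²⁻] = (α₁ + 2α₂)·DIC
At pH 7.47: [H⁺]/K1 = 10^-1.11 = 0.077625, K2/[H⁺] = 10^-2.87 = 0.0013490
α₁ = 1/(1 + 0.077625 + 0.0013490) = 1/1.0790 = 0.9268; α₂ = α₁·K2/[H⁺] = 0.001250
α₁ + 2α₂ = 0.9293
CA = 0.9293 × 3.64 = 3.38 mmol/L

CA = 3.38 mmol/L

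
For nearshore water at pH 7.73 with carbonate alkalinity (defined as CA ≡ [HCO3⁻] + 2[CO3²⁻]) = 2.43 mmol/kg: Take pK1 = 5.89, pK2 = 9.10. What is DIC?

DIC = 2.37 mmol/kg

CA = [HCO3⁻] + 2[CO3²⁻] = (α₁ + 2α₂)·DIC
At pH 7.73: [H⁺]/K1 = 10^-1.84 = 0.014454, K2/[H⁺] = 10^-1.37 = 0.042658
α₁ = 1/(1 + 0.014454 + 0.042658) = 1/1.0571 = 0.9460; α₂ = α₁·K2/[H⁺] = 0.04035
α₁ + 2α₂ = 1.0267
DIC = CA / (α₁ + 2α₂) = 2.43 / 1.0267 = 2.37 mmol/kg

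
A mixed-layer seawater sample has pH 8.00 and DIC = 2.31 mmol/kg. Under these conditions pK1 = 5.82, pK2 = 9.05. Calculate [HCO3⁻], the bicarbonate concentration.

[HCO3⁻] = 2.11 mmol/kg

α₁ = 1 / (1 + [H⁺]/K1 + K2/[H⁺]) = 1 / (1 + 10^-2.18 + 10^-1.05)
   = 1 / (1 + 0.0066069 + 0.089125) = 1/1.0957 = 0.9126
[HCO3⁻] = α₁ × DIC = 0.9126 × 2.31 = 2.11 mmol/kg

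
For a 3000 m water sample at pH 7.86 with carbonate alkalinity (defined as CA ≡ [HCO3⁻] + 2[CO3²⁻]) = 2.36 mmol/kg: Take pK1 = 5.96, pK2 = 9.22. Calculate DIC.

CA = [HCO3⁻] + 2[CO3²⁻] = (α₁ + 2α₂)·DIC
At pH 7.86: [H⁺]/K1 = 10^-1.90 = 0.012589, K2/[H⁺] = 10^-1.36 = 0.043652
α₁ = 1/(1 + 0.012589 + 0.043652) = 1/1.0562 = 0.9468; α₂ = α₁·K2/[H⁺] = 0.04133
α₁ + 2α₂ = 1.0294
DIC = CA / (α₁ + 2α₂) = 2.36 / 1.0294 = 2.29 mmol/kg

DIC = 2.29 mmol/kg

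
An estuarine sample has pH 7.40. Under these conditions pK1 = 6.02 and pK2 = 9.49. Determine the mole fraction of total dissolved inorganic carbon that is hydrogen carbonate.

α₁ = 0.953

α₁ = 1 / (1 + [H⁺]/K1 + K2/[H⁺]) = 1 / (1 + 10^-1.38 + 10^-2.09)
   = 1 / (1 + 0.041687 + 0.0081283) = 1/1.0498 = 0.9525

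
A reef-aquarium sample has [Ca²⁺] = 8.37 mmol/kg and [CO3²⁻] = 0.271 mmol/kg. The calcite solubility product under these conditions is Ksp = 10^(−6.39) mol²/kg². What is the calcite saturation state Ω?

Ksp = 10^(−6.39) = 4.074×10^-7
Ω = [Ca²⁺][CO3²⁻]/Ksp = (8.37×10^-3)(0.271×10^-3) / 4.074×10^-7 = 5.57

Ω = 5.57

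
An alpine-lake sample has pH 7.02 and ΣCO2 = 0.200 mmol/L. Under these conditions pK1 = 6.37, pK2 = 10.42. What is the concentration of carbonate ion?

α₂ = 1 / (1 + [H⁺]/K2 + [H⁺]²/(K1K2)) = 1 / (1 + 10^+3.40 + 10^+2.75)
   = 1 / (1 + 2511.9 + 562.34) = 1/3075.2 = 0.0003252
[CO3²⁻] = α₂ × DIC = 0.0003252 × 0.200 = 6.50×10^-5 mmol/L = 0.0650 μmol/L

[CO3²⁻] = 0.0650 μmol/L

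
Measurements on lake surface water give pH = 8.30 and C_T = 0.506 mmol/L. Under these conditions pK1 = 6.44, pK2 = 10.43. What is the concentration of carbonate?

α₂ = 1 / (1 + [H⁺]/K2 + [H⁺]²/(K1K2)) = 1 / (1 + 10^+2.13 + 10^+0.27)
   = 1 / (1 + 134.90 + 1.8621) = 1/137.76 = 0.007259
[CO3²⁻] = α₂ × DIC = 0.007259 × 0.506 = 0.00367 mmol/L = 3.67 μmol/L

[CO3²⁻] = 3.67 μmol/L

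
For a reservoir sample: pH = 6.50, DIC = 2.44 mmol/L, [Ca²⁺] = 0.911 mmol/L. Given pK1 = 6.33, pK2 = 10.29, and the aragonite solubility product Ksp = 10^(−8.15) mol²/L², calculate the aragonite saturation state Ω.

Ω = 0.0304

α₂ = 1 / (1 + [H⁺]/K2 + [H⁺]²/(K1K2)) = 1 / (1 + 10^+3.79 + 10^+3.62)
   = 1 / (1 + 6166.0 + 4168.7) = 1/1.0336×10^4 = 9.675×10^-5
[CO3²⁻] = α₂ × DIC = 9.675×10^-5 × 2.44 = 0.0002361 mmol/L = 0.2361 μmol/L
Ksp = 10^(−8.15) = 7.079×10^-9
Ω = [Ca²⁺][CO3²⁻]/Ksp = (0.911×10^-3)(2.361×10^-7) / 7.079×10^-9 = 0.0304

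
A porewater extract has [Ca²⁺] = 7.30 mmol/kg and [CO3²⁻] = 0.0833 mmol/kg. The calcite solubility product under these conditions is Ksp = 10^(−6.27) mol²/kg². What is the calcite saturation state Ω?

Ω = 1.13

Ksp = 10^(−6.27) = 5.370×10^-7
Ω = [Ca²⁺][CO3²⁻]/Ksp = (7.30×10^-3)(0.0833×10^-3) / 5.370×10^-7 = 1.13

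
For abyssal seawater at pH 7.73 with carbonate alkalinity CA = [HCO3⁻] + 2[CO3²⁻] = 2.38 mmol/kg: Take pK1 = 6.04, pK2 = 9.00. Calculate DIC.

DIC = 2.31 mmol/kg

CA = [HCO3⁻] + 2[CO3²⁻] = (α₁ + 2α₂)·DIC
At pH 7.73: [H⁺]/K1 = 10^-1.69 = 0.020417, K2/[H⁺] = 10^-1.27 = 0.053703
α₁ = 1/(1 + 0.020417 + 0.053703) = 1/1.0741 = 0.9310; α₂ = α₁·K2/[H⁺] = 0.05000
α₁ + 2α₂ = 1.0310
DIC = CA / (α₁ + 2α₂) = 2.38 / 1.0310 = 2.31 mmol/kg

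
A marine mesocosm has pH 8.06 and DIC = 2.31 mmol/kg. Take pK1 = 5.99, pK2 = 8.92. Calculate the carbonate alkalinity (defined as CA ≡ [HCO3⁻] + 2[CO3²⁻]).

CA = 2.57 mmol/kg

CA = [HCO3⁻] + 2[CO3²⁻] = (α₁ + 2α₂)·DIC
At pH 8.06: [H⁺]/K1 = 10^-2.07 = 0.0085114, K2/[H⁺] = 10^-0.86 = 0.13804
α₁ = 1/(1 + 0.0085114 + 0.13804) = 1/1.1465 = 0.8722; α₂ = α₁·K2/[H⁺] = 0.1204
α₁ + 2α₂ = 1.1130
CA = 1.1130 × 2.31 = 2.57 mmol/kg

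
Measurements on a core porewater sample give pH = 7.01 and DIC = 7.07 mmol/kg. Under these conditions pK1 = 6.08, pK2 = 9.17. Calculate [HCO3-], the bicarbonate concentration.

[HCO3⁻] = 6.29 mmol/kg

α₁ = 1 / (1 + [H⁺]/K1 + K2/[H⁺]) = 1 / (1 + 10^-0.93 + 10^-2.16)
   = 1 / (1 + 0.11749 + 0.0069183) = 1/1.1244 = 0.8894
[HCO3⁻] = α₁ × DIC = 0.8894 × 7.07 = 6.29 mmol/kg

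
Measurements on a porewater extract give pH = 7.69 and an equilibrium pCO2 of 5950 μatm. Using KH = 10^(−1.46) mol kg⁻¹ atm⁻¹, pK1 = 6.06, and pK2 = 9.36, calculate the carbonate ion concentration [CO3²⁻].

[CO3²⁻] = 0.188 mmol/kg

[CO2*] = KH · pCO2 = 10^(−1.46) × 5950×10^-6 = 2.063×10^-4 mol/kg
α₀ = 1/(1 + K1/[H⁺] + K1K2/[H⁺]²) = 1/(1 + 10^+1.63 + 10^-0.04) = 0.02244
DIC = [CO2*]/α₀ = 2.063×10^-4 / 0.02244 = 9.195 mmol/kg
[CO3²⁻] = α₂·DIC; α₂ = 0.02046, so [CO3²⁻] = 0.02046 × 9.195 = 0.188 mmol/kg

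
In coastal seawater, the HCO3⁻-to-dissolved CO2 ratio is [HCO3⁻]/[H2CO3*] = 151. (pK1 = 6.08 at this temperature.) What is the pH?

From K1 = [H⁺][HCO3⁻]/[H2CO3*]:  pH = pK1 + log₁₀([HCO3⁻]/[H2CO3*])
log₁₀(151) = +2.179
pH = 6.08 + (+2.179) = 8.26

pH = 8.26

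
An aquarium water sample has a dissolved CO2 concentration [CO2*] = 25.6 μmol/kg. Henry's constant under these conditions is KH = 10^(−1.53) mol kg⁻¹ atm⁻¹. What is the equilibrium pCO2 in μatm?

pCO2 = 867 μatm

KH = 10^(−1.53) = 2.951×10^-2 mol kg⁻¹ atm⁻¹
pCO2 = [CO2*]/KH = 25.6×10^-6 / 2.951×10^-2 = 8.67×10^-4 atm = 867 μatm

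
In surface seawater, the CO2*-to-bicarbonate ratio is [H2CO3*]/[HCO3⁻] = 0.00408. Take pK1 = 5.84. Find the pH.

pH = 8.23

From K1 = [H⁺][HCO3⁻]/[H2CO3*]:  pH = pK1 − log₁₀([H2CO3*]/[HCO3⁻])
log₁₀(0.00408) = -2.389
pH = 5.84 − (-2.389) = 8.23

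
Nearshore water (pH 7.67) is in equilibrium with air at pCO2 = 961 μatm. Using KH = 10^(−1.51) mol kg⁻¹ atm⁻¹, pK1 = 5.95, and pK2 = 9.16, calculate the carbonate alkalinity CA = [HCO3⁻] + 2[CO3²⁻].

CA = 1.66 mmol/kg

[CO2*] = KH · pCO2 = 10^(−1.51) × 961×10^-6 = 2.970×10^-5 mol/kg
α₀ = 1/(1 + K1/[H⁺] + K1K2/[H⁺]²) = 1/(1 + 10^+1.72 + 10^+0.23) = 0.01812
DIC = [CO2*]/α₀ = 2.970×10^-5 / 0.01812 = 1.639 mmol/kg
CA = (α₁ + 2α₂)·DIC = (0.9511 + 2×0.03078) × 1.639 = 1.66 mmol/kg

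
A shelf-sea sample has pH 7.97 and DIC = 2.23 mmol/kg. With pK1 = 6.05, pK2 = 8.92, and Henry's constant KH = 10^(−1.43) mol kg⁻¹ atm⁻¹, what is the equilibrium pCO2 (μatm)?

pCO2 = 642 μatm

α₀ = 1 / (1 + K1/[H⁺] + K1K2/[H⁺]²) = 1 / (1 + 10^+1.92 + 10^+0.97)
   = 1 / (1 + 83.176 + 9.3325) = 1/93.509 = 0.01069
[CO2*] = α₀ × DIC = 0.01069 × 2.23 = 0.02385 mmol/kg
pCO2 = [CO2*]/KH = 2.385×10^-5 / 3.715×10^-2 = 642 μatm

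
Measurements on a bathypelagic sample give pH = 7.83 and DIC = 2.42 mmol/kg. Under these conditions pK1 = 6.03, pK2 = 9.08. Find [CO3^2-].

α₂ = 1 / (1 + [H⁺]/K2 + [H⁺]²/(K1K2)) = 1 / (1 + 10^+1.25 + 10^-0.55)
   = 1 / (1 + 17.783 + 0.28184) = 1/19.065 = 0.05245
[CO3²⁻] = α₂ × DIC = 0.05245 × 2.42 = 0.127 mmol/kg

[CO3²⁻] = 0.127 mmol/kg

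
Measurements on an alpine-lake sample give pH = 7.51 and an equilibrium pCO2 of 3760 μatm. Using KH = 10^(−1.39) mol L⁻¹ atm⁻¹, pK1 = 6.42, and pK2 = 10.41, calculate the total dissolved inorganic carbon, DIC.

DIC = 2.04 mmol/L

[CO2*] = KH · pCO2 = 10^(−1.39) × 3760×10^-6 = 1.532×10^-4 mol/L
α₀ = 1/(1 + K1/[H⁺] + K1K2/[H⁺]²) = 1/(1 + 10^+1.09 + 10^-1.81) = 0.07509
DIC = [CO2*]/α₀ = 1.532×10^-4 / 0.07509 = 2.04 mmol/L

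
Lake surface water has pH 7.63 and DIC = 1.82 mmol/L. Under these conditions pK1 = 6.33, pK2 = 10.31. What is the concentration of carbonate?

[CO3²⁻] = 3.61 μmol/L

α₂ = 1 / (1 + [H⁺]/K2 + [H⁺]²/(K1K2)) = 1 / (1 + 10^+2.68 + 10^+1.38)
   = 1 / (1 + 478.63 + 23.988) = 1/503.62 = 0.001986
[CO3²⁻] = α₂ × DIC = 0.001986 × 1.82 = 0.00361 mmol/L = 3.61 μmol/L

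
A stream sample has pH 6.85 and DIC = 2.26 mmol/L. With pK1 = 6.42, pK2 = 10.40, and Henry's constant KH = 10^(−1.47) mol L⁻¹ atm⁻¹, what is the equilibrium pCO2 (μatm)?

pCO2 = 1.81×10^4 μatm

α₀ = 1 / (1 + K1/[H⁺] + K1K2/[H⁺]²) = 1 / (1 + 10^+0.43 + 10^-3.12)
   = 1 / (1 + 2.6915 + 0.00075858) = 1/3.6923 = 0.2708
[CO2*] = α₀ × DIC = 0.2708 × 2.26 = 0.6121 mmol/L
pCO2 = [CO2*]/KH = 6.121×10^-4 / 3.388×10^-2 = 1.81×10^4 μatm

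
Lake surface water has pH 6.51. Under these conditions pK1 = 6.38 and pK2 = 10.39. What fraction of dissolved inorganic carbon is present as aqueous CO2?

α₀ = 0.426

α₀ = 1 / (1 + K1/[H⁺] + K1K2/[H⁺]²) = 1 / (1 + 10^+0.13 + 10^-3.75)
   = 1 / (1 + 1.3490 + 0.00017783) = 1/2.3491 = 0.4257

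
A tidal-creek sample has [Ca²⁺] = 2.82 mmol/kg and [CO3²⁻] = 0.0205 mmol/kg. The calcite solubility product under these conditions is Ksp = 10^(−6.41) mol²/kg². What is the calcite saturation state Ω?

Ω = 0.149

Ksp = 10^(−6.41) = 3.890×10^-7
Ω = [Ca²⁺][CO3²⁻]/Ksp = (2.82×10^-3)(0.0205×10^-3) / 3.890×10^-7 = 0.149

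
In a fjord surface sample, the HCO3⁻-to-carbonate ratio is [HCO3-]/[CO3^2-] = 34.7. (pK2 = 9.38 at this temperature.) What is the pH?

From K2 = [H⁺][CO3^2-]/[HCO3-]:  pH = pK2 − log₁₀([HCO3-]/[CO3^2-])
log₁₀(34.7) = +1.540
pH = 9.38 − (+1.540) = 7.84

pH = 7.84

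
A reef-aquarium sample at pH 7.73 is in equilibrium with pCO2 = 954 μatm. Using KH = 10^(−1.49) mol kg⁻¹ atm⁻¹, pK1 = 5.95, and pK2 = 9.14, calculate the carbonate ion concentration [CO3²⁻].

[CO3²⁻] = 0.0724 mmol/kg

[CO2*] = KH · pCO2 = 10^(−1.49) × 954×10^-6 = 3.087×10^-5 mol/kg
α₀ = 1/(1 + K1/[H⁺] + K1K2/[H⁺]²) = 1/(1 + 10^+1.78 + 10^+0.37) = 0.01572
DIC = [CO2*]/α₀ = 3.087×10^-5 / 0.01572 = 1.963 mmol/kg
[CO3²⁻] = α₂·DIC; α₂ = 0.03686, so [CO3²⁻] = 0.03686 × 1.963 = 0.0724 mmol/kg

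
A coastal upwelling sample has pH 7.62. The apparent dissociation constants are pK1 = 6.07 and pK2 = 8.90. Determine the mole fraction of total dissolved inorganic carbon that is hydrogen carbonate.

α₁ = 0.925

α₁ = 1 / (1 + [H⁺]/K1 + K2/[H⁺]) = 1 / (1 + 10^-1.55 + 10^-1.28)
   = 1 / (1 + 0.028184 + 0.052481) = 1/1.0807 = 0.9254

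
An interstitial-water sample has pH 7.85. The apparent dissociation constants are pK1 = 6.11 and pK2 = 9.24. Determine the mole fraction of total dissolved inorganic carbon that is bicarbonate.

α₁ = 0.944

α₁ = 1 / (1 + [H⁺]/K1 + K2/[H⁺]) = 1 / (1 + 10^-1.74 + 10^-1.39)
   = 1 / (1 + 0.018197 + 0.040738) = 1/1.0589 = 0.9443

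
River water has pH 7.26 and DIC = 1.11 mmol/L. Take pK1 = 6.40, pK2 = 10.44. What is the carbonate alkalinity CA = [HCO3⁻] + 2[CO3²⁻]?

CA = [HCO3⁻] + 2[CO3²⁻] = (α₁ + 2α₂)·DIC
At pH 7.26: [H⁺]/K1 = 10^-0.86 = 0.13804, K2/[H⁺] = 10^-3.18 = 0.00066069
α₁ = 1/(1 + 0.13804 + 0.00066069) = 1/1.1387 = 0.8782; α₂ = α₁·K2/[H⁺] = 0.0005802
α₁ + 2α₂ = 0.8794
CA = 0.8794 × 1.11 = 0.976 mmol/L

CA = 0.976 mmol/L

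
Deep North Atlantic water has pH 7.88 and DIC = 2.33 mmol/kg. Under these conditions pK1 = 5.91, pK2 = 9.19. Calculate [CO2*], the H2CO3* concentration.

[CO2*] = 0.0236 mmol/kg

α₀ = 1 / (1 + K1/[H⁺] + K1K2/[H⁺]²) = 1 / (1 + 10^+1.97 + 10^+0.66)
   = 1 / (1 + 93.325 + 4.5709) = 1/98.896 = 0.01011
[CO2*] = α₀ × DIC = 0.01011 × 2.33 = 0.0236 mmol/kg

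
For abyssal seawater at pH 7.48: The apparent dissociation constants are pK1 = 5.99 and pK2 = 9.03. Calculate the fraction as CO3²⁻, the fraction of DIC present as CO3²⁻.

α₂ = 1 / (1 + [H⁺]/K2 + [H⁺]²/(K1K2)) = 1 / (1 + 10^+1.55 + 10^+0.06)
   = 1 / (1 + 35.481 + 1.1482) = 1/37.629 = 0.02657

α₂ = 0.0266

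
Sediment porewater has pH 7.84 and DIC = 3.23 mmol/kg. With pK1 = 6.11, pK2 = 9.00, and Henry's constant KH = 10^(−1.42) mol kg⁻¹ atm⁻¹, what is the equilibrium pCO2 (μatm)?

α₀ = 1 / (1 + K1/[H⁺] + K1K2/[H⁺]²) = 1 / (1 + 10^+1.73 + 10^+0.57)
   = 1 / (1 + 53.703 + 3.7154) = 1/58.419 = 0.01712
[CO2*] = α₀ × DIC = 0.01712 × 3.23 = 0.05529 mmol/kg
pCO2 = [CO2*]/KH = 5.529×10^-5 / 3.802×10^-2 = 1450 μatm

pCO2 = 1450 μatm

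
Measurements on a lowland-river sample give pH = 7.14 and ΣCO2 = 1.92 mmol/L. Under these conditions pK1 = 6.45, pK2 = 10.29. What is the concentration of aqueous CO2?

α₀ = 1 / (1 + K1/[H⁺] + K1K2/[H⁺]²) = 1 / (1 + 10^+0.69 + 10^-2.46)
   = 1 / (1 + 4.8978 + 0.0034674) = 1/5.9013 = 0.1695
[CO2*] = α₀ × DIC = 0.1695 × 1.92 = 0.325 mmol/L

[CO2*] = 0.325 mmol/L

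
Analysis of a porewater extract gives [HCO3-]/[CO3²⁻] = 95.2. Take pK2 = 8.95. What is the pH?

From K2 = [H⁺][CO3²⁻]/[HCO3-]:  pH = pK2 − log₁₀([HCO3-]/[CO3²⁻])
log₁₀(95.2) = +1.979
pH = 8.95 − (+1.979) = 6.97

pH = 6.97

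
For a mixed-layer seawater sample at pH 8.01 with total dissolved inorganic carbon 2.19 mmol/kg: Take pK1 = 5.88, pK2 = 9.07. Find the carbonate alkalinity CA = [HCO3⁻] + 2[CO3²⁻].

CA = 2.35 mmol/kg

CA = [HCO3⁻] + 2[CO3²⁻] = (α₁ + 2α₂)·DIC
At pH 8.01: [H⁺]/K1 = 10^-2.13 = 0.0074131, K2/[H⁺] = 10^-1.06 = 0.087096
α₁ = 1/(1 + 0.0074131 + 0.087096) = 1/1.0945 = 0.9137; α₂ = α₁·K2/[H⁺] = 0.07958
α₁ + 2α₂ = 1.0728
CA = 1.0728 × 2.19 = 2.35 mmol/kg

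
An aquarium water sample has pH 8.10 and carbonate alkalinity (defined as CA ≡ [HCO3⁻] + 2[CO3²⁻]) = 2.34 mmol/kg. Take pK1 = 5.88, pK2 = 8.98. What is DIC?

CA = [HCO3⁻] + 2[CO3²⁻] = (α₁ + 2α₂)·DIC
At pH 8.10: [H⁺]/K1 = 10^-2.22 = 0.0060256, K2/[H⁺] = 10^-0.88 = 0.13183
α₁ = 1/(1 + 0.0060256 + 0.13183) = 1/1.1379 = 0.8788; α₂ = α₁·K2/[H⁺] = 0.1159
α₁ + 2α₂ = 1.1106
DIC = CA / (α₁ + 2α₂) = 2.34 / 1.1106 = 2.11 mmol/kg

DIC = 2.11 mmol/kg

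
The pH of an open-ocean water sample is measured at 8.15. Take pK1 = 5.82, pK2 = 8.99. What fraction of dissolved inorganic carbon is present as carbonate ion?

α₂ = 0.126

α₂ = 1 / (1 + [H⁺]/K2 + [H⁺]²/(K1K2)) = 1 / (1 + 10^+0.84 + 10^-1.49)
   = 1 / (1 + 6.9183 + 0.032359) = 1/7.9507 = 0.1258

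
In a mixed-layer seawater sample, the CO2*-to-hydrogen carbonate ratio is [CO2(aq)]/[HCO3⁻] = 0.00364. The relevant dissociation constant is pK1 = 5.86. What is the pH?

From K1 = [H⁺][HCO3⁻]/[CO2(aq)]:  pH = pK1 − log₁₀([CO2(aq)]/[HCO3⁻])
log₁₀(0.00364) = -2.439
pH = 5.86 − (-2.439) = 8.30

pH = 8.30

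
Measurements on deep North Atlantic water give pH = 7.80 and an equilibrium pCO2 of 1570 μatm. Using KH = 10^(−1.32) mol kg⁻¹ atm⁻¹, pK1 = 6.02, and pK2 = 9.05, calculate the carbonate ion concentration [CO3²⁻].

[CO3²⁻] = 0.255 mmol/kg

[CO2*] = KH · pCO2 = 10^(−1.32) × 1570×10^-6 = 7.514×10^-5 mol/kg
α₀ = 1/(1 + K1/[H⁺] + K1K2/[H⁺]²) = 1/(1 + 10^+1.78 + 10^+0.53) = 0.01547
DIC = [CO2*]/α₀ = 7.514×10^-5 / 0.01547 = 4.858 mmol/kg
[CO3²⁻] = α₂·DIC; α₂ = 0.05242, so [CO3²⁻] = 0.05242 × 4.858 = 0.255 mmol/kg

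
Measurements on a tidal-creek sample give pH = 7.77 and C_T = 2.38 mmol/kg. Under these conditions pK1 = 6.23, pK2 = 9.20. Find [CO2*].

[CO2*] = 0.0644 mmol/kg

α₀ = 1 / (1 + K1/[H⁺] + K1K2/[H⁺]²) = 1 / (1 + 10^+1.54 + 10^+0.11)
   = 1 / (1 + 34.674 + 1.2882) = 1/36.962 = 0.02705
[CO2*] = α₀ × DIC = 0.02705 × 2.38 = 0.0644 mmol/kg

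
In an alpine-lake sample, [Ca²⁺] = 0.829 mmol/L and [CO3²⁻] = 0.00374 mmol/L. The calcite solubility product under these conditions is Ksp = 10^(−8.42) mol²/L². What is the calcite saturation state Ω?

Ω = 0.816

Ksp = 10^(−8.42) = 3.802×10^-9
Ω = [Ca²⁺][CO3²⁻]/Ksp = (0.829×10^-3)(0.00374×10^-3) / 3.802×10^-9 = 0.816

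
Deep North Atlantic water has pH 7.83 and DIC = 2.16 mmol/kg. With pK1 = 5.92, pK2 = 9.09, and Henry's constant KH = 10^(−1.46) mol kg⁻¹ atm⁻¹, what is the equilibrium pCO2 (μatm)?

α₀ = 1 / (1 + K1/[H⁺] + K1K2/[H⁺]²) = 1 / (1 + 10^+1.91 + 10^+0.65)
   = 1 / (1 + 81.283 + 4.4668) = 1/86.750 = 0.01153
[CO2*] = α₀ × DIC = 0.01153 × 2.16 = 0.02490 mmol/kg
pCO2 = [CO2*]/KH = 2.490×10^-5 / 3.467×10^-2 = 718 μatm

pCO2 = 718 μatm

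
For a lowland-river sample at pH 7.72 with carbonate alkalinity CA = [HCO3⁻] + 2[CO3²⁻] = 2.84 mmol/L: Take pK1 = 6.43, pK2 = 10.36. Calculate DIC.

DIC = 2.98 mmol/L

CA = [HCO3⁻] + 2[CO3²⁻] = (α₁ + 2α₂)·DIC
At pH 7.72: [H⁺]/K1 = 10^-1.29 = 0.051286, K2/[H⁺] = 10^-2.64 = 0.0022909
α₁ = 1/(1 + 0.051286 + 0.0022909) = 1/1.0536 = 0.9491; α₂ = α₁·K2/[H⁺] = 0.002174
α₁ + 2α₂ = 0.9535
DIC = CA / (α₁ + 2α₂) = 2.84 / 0.9535 = 2.98 mmol/L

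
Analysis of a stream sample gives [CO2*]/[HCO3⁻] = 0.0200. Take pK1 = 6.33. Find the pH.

From K1 = [H⁺][HCO3⁻]/[CO2*]:  pH = pK1 − log₁₀([CO2*]/[HCO3⁻])
log₁₀(0.0200) = -1.699
pH = 6.33 − (-1.699) = 8.03

pH = 8.03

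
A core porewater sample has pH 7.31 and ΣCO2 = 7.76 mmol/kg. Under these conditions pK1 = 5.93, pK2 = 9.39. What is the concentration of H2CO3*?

[CO2*] = 0.308 mmol/kg

α₀ = 1 / (1 + K1/[H⁺] + K1K2/[H⁺]²) = 1 / (1 + 10^+1.38 + 10^-0.70)
   = 1 / (1 + 23.988 + 0.19953) = 1/25.188 = 0.03970
[CO2*] = α₀ × DIC = 0.03970 × 7.76 = 0.308 mmol/kg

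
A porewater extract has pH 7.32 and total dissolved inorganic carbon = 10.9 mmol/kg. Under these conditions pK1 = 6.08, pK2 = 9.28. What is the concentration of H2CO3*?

[CO2*] = 0.587 mmol/kg

α₀ = 1 / (1 + K1/[H⁺] + K1K2/[H⁺]²) = 1 / (1 + 10^+1.24 + 10^-0.72)
   = 1 / (1 + 17.378 + 0.19055) = 1/18.569 = 0.05385
[CO2*] = α₀ × DIC = 0.05385 × 10.9 = 0.587 mmol/kg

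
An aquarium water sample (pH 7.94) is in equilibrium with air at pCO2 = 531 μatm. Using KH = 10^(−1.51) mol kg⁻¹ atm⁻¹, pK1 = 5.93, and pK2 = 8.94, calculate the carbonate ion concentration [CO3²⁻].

[CO2*] = KH · pCO2 = 10^(−1.51) × 531×10^-6 = 1.641×10^-5 mol/kg
α₀ = 1/(1 + K1/[H⁺] + K1K2/[H⁺]²) = 1/(1 + 10^+2.01 + 10^+1.01) = 0.008806
DIC = [CO2*]/α₀ = 1.641×10^-5 / 0.008806 = 1.863 mmol/kg
[CO3²⁻] = α₂·DIC; α₂ = 0.09011, so [CO3²⁻] = 0.09011 × 1.863 = 0.168 mmol/kg

[CO3²⁻] = 0.168 mmol/kg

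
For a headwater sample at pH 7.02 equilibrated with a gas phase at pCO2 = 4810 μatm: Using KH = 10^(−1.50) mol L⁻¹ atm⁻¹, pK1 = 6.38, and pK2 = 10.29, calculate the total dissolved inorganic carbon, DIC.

[CO2*] = KH · pCO2 = 10^(−1.50) × 4810×10^-6 = 1.521×10^-4 mol/L
α₀ = 1/(1 + K1/[H⁺] + K1K2/[H⁺]²) = 1/(1 + 10^+0.64 + 10^-2.63) = 0.1863
DIC = [CO2*]/α₀ = 1.521×10^-4 / 0.1863 = 0.816 mmol/L

DIC = 0.816 mmol/L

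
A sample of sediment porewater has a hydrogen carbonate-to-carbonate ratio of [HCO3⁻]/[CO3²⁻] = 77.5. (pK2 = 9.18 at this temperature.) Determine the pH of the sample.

From K2 = [H⁺][CO3²⁻]/[HCO3⁻]:  pH = pK2 − log₁₀([HCO3⁻]/[CO3²⁻])
log₁₀(77.5) = +1.889
pH = 9.18 − (+1.889) = 7.29

pH = 7.29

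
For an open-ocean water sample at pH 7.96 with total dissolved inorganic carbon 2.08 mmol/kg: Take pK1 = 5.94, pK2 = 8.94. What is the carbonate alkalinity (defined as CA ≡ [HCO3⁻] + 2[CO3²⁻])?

CA = [HCO3⁻] + 2[CO3²⁻] = (α₁ + 2α₂)·DIC
At pH 7.96: [H⁺]/K1 = 10^-2.02 = 0.0095499, K2/[H⁺] = 10^-0.98 = 0.10471
α₁ = 1/(1 + 0.0095499 + 0.10471) = 1/1.1143 = 0.8975; α₂ = α₁·K2/[H⁺] = 0.09398
α₁ + 2α₂ = 1.0854
CA = 1.0854 × 2.08 = 2.26 mmol/kg

CA = 2.26 mmol/kg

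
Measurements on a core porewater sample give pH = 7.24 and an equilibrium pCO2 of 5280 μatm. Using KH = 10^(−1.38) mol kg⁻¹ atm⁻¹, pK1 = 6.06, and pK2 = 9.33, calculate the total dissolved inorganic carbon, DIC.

DIC = 3.58 mmol/kg

[CO2*] = KH · pCO2 = 10^(−1.38) × 5280×10^-6 = 2.201×10^-4 mol/kg
α₀ = 1/(1 + K1/[H⁺] + K1K2/[H⁺]²) = 1/(1 + 10^+1.18 + 10^-0.91) = 0.06151
DIC = [CO2*]/α₀ = 2.201×10^-4 / 0.06151 = 3.58 mmol/kg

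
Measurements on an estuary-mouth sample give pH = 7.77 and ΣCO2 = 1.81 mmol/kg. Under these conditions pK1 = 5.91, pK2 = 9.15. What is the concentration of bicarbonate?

[HCO3⁻] = 1.71 mmol/kg

α₁ = 1 / (1 + [H⁺]/K1 + K2/[H⁺]) = 1 / (1 + 10^-1.86 + 10^-1.38)
   = 1 / (1 + 0.013804 + 0.041687) = 1/1.0555 = 0.9474
[HCO3⁻] = α₁ × DIC = 0.9474 × 1.81 = 1.71 mmol/kg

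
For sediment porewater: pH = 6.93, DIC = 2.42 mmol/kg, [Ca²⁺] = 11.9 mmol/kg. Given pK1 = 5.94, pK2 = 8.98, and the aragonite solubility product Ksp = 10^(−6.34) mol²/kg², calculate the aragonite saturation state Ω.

α₂ = 1 / (1 + [H⁺]/K2 + [H⁺]²/(K1K2)) = 1 / (1 + 10^+2.05 + 10^+1.06)
   = 1 / (1 + 112.20 + 11.482) = 1/124.68 = 0.008020
[CO3²⁻] = α₂ × DIC = 0.008020 × 2.42 = 0.01941 mmol/kg = 19.41 μmol/kg
Ksp = 10^(−6.34) = 4.571×10^-7
Ω = [Ca²⁺][CO3²⁻]/Ksp = (11.9×10^-3)(1.941×10^-5) / 4.571×10^-7 = 0.505

Ω = 0.505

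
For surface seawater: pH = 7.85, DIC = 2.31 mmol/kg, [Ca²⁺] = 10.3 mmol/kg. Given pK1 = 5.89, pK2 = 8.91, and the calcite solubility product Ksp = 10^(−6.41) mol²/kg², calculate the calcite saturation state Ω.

α₂ = 1 / (1 + [H⁺]/K2 + [H⁺]²/(K1K2)) = 1 / (1 + 10^+1.06 + 10^-0.90)
   = 1 / (1 + 11.482 + 0.12589) = 1/12.607 = 0.07932
[CO3²⁻] = α₂ × DIC = 0.07932 × 2.31 = 0.1832 mmol/kg
Ksp = 10^(−6.41) = 3.890×10^-7
Ω = [Ca²⁺][CO3²⁻]/Ksp = (10.3×10^-3)(1.832×10^-4) / 3.890×10^-7 = 4.85

Ω = 4.85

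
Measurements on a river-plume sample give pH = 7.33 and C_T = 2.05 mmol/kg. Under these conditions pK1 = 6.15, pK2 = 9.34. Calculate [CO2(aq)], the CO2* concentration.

[CO2*] = 0.126 mmol/kg

α₀ = 1 / (1 + K1/[H⁺] + K1K2/[H⁺]²) = 1 / (1 + 10^+1.18 + 10^-0.83)
   = 1 / (1 + 15.136 + 0.14791) = 1/16.284 = 0.06141
[CO2*] = α₀ × DIC = 0.06141 × 2.05 = 0.126 mmol/kg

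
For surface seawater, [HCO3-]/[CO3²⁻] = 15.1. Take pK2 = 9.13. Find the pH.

From K2 = [H⁺][CO3²⁻]/[HCO3-]:  pH = pK2 − log₁₀([HCO3-]/[CO3²⁻])
log₁₀(15.1) = +1.179
pH = 9.13 − (+1.179) = 7.95

pH = 7.95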